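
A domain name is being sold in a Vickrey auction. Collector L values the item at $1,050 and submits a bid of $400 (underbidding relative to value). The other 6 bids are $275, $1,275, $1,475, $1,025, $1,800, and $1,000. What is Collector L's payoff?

$0

Highest competing bid: $1,800.
Collector L's bid $400 is not the highest, so Collector L loses, pays nothing, and earns zero payoff.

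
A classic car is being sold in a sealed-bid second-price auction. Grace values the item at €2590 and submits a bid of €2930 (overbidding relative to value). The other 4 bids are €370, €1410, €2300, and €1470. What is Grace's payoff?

€290

Highest competing bid: €2300.
Grace's bid €2930 is the highest overall, so Grace wins and pays the second-highest bid, €2300.
Payoff = value − price = €2590 − €2300 = €290.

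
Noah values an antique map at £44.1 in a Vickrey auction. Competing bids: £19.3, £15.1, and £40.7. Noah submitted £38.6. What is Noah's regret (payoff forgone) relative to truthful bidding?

Payoff forgone: £3.4.

The highest competing bid is £40.7.
Bidding truthfully at £44.1: Noah has the top bid, wins, and pays the second-highest bid £40.7. Payoff = £44.1 − £40.7 = £3.4.
Bidding £38.6: the top bid is £40.7 (a rival), so Noah loses. Payoff = £0.0.
Regret = truthful payoff − actual payoff = £3.4 − £0.0 = £3.4.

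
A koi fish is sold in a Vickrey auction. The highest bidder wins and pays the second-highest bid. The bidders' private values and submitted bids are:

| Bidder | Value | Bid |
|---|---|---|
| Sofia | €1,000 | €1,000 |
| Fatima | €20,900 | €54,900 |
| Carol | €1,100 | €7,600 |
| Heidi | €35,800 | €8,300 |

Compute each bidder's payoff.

Ranking the bids: Fatima €54,900; Heidi €8,300; Carol €7,600; Sofia €1,000.
Fatima has the top bid and wins; the price is the second-highest bid, €8,300.
Fatima's payoff = €20,900 − €8,300 = €12,600. All other bidders lose, so their payoff is 0.

Sofia €0, Fatima €12,600, Carol €0, Heidi €0.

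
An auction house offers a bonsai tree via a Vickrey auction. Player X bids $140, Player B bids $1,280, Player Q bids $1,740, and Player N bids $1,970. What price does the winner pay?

$1,740

Sorted high to low: Player N $1,970; Player Q $1,740; Player B $1,280; Player X $140.
Player N has the highest bid, so Player N wins.
The second-highest bid is $1,740, so that is what Player N pays.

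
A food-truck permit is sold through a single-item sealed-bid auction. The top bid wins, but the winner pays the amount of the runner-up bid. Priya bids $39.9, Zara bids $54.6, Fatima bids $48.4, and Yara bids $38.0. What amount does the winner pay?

$48.4

Bids in descending order: Zara $54.6, then Fatima $48.4, then Priya $39.9, then Yara $38.0.
Zara has the highest bid, so Zara wins.
The second-highest bid is $48.4, so that is what Zara pays.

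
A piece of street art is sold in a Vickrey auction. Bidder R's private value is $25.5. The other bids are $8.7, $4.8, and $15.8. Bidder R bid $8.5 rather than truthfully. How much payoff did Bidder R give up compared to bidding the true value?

The highest competing bid is $15.8.
Bidding truthfully at $25.5: Bidder R has the top bid, wins, and pays the second-highest bid $15.8. Payoff = $25.5 − $15.8 = $9.7.
Bidding $8.5: the top bid is $15.8 (a rival), so Bidder R loses. Payoff = $0.0.
Regret = truthful payoff − actual payoff = $9.7 − $0.0 = $9.7.

Payoff forgone: $9.7.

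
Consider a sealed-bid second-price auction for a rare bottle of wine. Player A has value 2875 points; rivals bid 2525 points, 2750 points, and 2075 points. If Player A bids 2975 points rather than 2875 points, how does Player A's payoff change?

The highest competing bid is 2750 points.
Bidding truthfully at 2875 points: Player A has the top bid, wins, and pays the second-highest bid 2750 points. Payoff = 2875 points − 2750 points = 125 points.
Bidding 2975 points: Player A has the top bid, wins, and pays the second-highest bid 2750 points. Payoff = 2875 points − 2750 points = 125 points.
Change = 125 points − 125 points = 0 points.
The bid only affects whether you win, not the price — here both bids land on the same side of the top rival bid, so the deviation is payoff-neutral.

Payoff change: 0 points.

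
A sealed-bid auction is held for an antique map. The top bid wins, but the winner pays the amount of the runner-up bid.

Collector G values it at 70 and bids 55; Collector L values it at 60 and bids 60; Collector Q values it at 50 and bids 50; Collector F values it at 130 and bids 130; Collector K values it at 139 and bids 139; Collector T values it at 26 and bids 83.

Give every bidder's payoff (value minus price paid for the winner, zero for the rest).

Collector G 0, Collector L 0, Collector Q 0, Collector F 0, Collector K 9, Collector T 0.

Ranking the bids: Collector K 139; Collector F 130; Collector T 83; Collector L 60; Collector G 55; Collector Q 50.
Collector K has the top bid and wins; the price is the second-highest bid, 130.
Collector K's payoff = 139 − 130 = 9. All other bidders lose, so their payoff is 0.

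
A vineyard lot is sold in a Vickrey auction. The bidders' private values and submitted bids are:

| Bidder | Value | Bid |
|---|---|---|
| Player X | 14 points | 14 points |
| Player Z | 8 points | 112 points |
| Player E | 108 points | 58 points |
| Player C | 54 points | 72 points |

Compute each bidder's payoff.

Bids in descending order: Player Z 112 points > Player C 72 points > Player E 58 points > Player X 14 points.
Player Z has the top bid and wins; the price is the second-highest bid, 72 points.
Player Z's payoff = 8 points − 72 points = -64 points. All other bidders lose, so their payoff is 0.

Player X 0 points, Player Z -64 points, Player E 0 points, Player C 0 points.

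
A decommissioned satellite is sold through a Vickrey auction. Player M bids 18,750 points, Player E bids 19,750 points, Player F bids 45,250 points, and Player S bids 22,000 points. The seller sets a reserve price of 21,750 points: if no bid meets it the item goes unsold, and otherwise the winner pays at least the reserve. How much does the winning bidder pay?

Price paid: 22,000 points.

Ranking the bids: Player F 45,250 points > Player S 22,000 points > Player E 19,750 points > Player M 18,750 points.
Player F has the highest bid, so Player F wins.
The second-highest bid is 22,000 points, which exceeds the reserve, so that sets the price.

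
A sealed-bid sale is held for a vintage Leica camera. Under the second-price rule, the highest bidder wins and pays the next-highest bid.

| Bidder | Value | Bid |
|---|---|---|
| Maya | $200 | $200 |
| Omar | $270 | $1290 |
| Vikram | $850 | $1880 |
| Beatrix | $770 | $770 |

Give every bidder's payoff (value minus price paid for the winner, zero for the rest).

Maya $0, Omar $0, Vikram -$440, Beatrix $0.

Ranking the bids: Vikram $1880 > Omar $1290 > Beatrix $770 > Maya $200.
Vikram has the top bid and wins; the price is the second-highest bid, $1290.
Vikram's payoff = $850 − $1290 = -$440. All other bidders lose, so their payoff is 0.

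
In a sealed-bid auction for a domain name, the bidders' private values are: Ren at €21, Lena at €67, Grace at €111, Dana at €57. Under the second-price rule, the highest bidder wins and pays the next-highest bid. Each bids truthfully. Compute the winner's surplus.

Bids in descending order: Grace €111; Lena €67; Dana €57; Ren €21.
Grace wins with the top bid and pays the second-highest, €67.
Surplus = €111 − €67 = €44.

Surplus = €44.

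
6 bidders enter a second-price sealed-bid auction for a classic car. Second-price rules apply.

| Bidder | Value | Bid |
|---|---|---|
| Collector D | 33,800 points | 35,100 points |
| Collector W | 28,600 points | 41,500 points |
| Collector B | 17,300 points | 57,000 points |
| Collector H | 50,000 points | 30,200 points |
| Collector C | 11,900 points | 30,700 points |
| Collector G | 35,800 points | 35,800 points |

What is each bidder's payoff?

Bids in descending order: Collector B 57,000 points, then Collector W 41,500 points, then Collector G 35,800 points, then Collector D 35,100 points, then Collector C 30,700 points, then Collector H 30,200 points.
Collector B has the top bid and wins; the price is the second-highest bid, 41,500 points.
Collector B's payoff = 17,300 points − 41,500 points = -24,200 points. All other bidders lose, so their payoff is 0.

Payoffs: Collector D 0 points, Collector W 0 points, Collector B -24,200 points, Collector H 0 points, Collector C 0 points, Collector G 0 points.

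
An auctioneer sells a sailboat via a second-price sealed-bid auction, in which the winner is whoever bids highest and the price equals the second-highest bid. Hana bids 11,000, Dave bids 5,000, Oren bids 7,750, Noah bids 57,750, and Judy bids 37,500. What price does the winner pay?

Bids in descending order: Noah 57,750 > Judy 37,500 > Hana 11,000 > Oren 7,750 > Dave 5,000.
Noah is the highest bidder, so Noah wins.
Under the second-price rule, the price is the second-highest bid: 37,500.

37,500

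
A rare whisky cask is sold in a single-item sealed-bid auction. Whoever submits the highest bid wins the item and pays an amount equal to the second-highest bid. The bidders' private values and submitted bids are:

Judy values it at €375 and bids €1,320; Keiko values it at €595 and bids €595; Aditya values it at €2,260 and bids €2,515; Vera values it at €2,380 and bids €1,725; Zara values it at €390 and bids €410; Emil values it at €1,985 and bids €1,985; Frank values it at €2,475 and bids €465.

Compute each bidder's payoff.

Payoffs: Judy €0, Keiko €0, Aditya €275, Vera €0, Zara €0, Emil €0, Frank €0.

Ranking the bids: Aditya €2,515; Emil €1,985; Vera €1,725; Judy €1,320; Keiko €595; Frank €465; Zara €410.
Aditya has the top bid and wins; the price is the second-highest bid, €1,985.
Aditya's payoff = €2,260 − €1,985 = €275. All other bidders lose, so their payoff is 0.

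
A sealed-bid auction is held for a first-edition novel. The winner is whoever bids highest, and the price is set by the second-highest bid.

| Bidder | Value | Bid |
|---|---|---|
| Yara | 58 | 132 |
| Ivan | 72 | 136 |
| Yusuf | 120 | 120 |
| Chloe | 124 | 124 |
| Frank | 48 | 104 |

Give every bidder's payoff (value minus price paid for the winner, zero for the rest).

Payoffs: Yara 0, Ivan -60, Yusuf 0, Chloe 0, Frank 0.

Sorted high to low: Ivan 136 > Yara 132 > Chloe 124 > Yusuf 120 > Frank 104.
Ivan has the top bid and wins; the price is the second-highest bid, 132.
Ivan's payoff = 72 − 132 = -60. All other bidders lose, so their payoff is 0.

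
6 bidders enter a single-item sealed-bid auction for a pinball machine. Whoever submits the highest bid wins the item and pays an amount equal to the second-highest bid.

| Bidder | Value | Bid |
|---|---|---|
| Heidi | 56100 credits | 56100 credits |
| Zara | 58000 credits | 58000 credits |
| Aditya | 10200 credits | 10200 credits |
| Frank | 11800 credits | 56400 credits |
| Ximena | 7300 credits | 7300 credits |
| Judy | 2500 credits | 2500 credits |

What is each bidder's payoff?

Payoffs: Heidi 0 credits, Zara 1600 credits, Aditya 0 credits, Frank 0 credits, Ximena 0 credits, Judy 0 credits.

Ranking the bids: Zara 58000 credits; Frank 56400 credits; Heidi 56100 credits; Aditya 10200 credits; Ximena 7300 credits; Judy 2500 credits.
Zara has the top bid and wins; the price is the second-highest bid, 56400 credits.
Zara's payoff = 58000 credits − 56400 credits = 1600 credits. All other bidders lose, so their payoff is 0.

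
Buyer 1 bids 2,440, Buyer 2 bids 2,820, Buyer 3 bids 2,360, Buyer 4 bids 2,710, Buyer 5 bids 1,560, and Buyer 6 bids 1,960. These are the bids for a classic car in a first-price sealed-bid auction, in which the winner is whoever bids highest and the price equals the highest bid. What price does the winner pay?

Ranking the bids: Buyer 2 2,820; Buyer 4 2,710; Buyer 1 2,440; Buyer 3 2,360; Buyer 6 1,960; Buyer 5 1,560.
Buyer 2 is the highest bidder, so Buyer 2 wins.
Under the first-price rule, the price is the highest bid: 2,820.

Price paid: 2,820.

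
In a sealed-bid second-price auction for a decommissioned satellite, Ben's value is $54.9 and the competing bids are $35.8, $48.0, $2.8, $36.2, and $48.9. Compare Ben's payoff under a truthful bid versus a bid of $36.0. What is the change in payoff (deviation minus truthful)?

The highest competing bid is $48.9.
Bidding truthfully at $54.9: Ben has the top bid, wins, and pays the second-highest bid $48.9. Payoff = $54.9 − $48.9 = $6.0.
Bidding $36.0: the top bid is $48.9 (a rival), so Ben loses. Payoff = $0.0.
Change = $0.0 − $6.0 = -$6.0.

Change in payoff: -$6.0.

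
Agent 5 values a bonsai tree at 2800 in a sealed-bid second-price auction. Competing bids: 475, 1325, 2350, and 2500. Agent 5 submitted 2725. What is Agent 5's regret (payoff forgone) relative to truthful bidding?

Payoff forgone: 0.

The highest competing bid is 2500.
Bidding truthfully at 2800: Agent 5 has the top bid, wins, and pays the second-highest bid 2500. Payoff = 2800 − 2500 = 300.
Bidding 2725: Agent 5 has the top bid, wins, and pays the second-highest bid 2500. Payoff = 2800 − 2500 = 300.
Regret = truthful payoff − actual payoff = 300 − 300 = 0.
The bid only affects whether you win, not the price — here both bids land on the same side of the top rival bid, so the deviation is payoff-neutral.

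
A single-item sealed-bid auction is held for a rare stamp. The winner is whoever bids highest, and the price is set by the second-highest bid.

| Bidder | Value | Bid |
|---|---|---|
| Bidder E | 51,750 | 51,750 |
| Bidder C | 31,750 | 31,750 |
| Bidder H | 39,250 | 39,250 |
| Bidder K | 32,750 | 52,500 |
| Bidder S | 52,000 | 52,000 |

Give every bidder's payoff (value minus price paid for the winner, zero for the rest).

Bidder E 0, Bidder C 0, Bidder H 0, Bidder K -19,250, Bidder S 0.

Ranking the bids: Bidder K 52,500; Bidder S 52,000; Bidder E 51,750; Bidder H 39,250; Bidder C 31,750.
Bidder K has the top bid and wins; the price is the second-highest bid, 52,000.
Bidder K's payoff = 32,750 − 52,000 = -19,250. All other bidders lose, so their payoff is 0.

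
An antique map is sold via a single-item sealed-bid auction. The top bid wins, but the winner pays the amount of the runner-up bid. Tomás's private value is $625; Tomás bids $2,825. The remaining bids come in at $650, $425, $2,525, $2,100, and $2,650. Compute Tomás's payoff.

Highest competing bid: $2,650.
Tomás's bid $2,825 is the highest overall, so Tomás wins and pays the second-highest bid, $2,650.
Payoff = value − price = $625 − $2,650 = -$2,025.
Overbidding won the item at a price above value — truthful bidding would have avoided this loss.

-$2,025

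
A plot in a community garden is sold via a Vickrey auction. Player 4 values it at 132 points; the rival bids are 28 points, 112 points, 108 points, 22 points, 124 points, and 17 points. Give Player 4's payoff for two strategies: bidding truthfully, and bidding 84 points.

(a) 8 points  (b) 0 points

The highest competing bid is 124 points.
Bidding truthfully at 132 points: Player 4 has the top bid, wins, and pays the second-highest bid 124 points. Payoff = 132 points − 124 points = 8 points.
Bidding 84 points: the top bid is 124 points (a rival), so Player 4 loses. Payoff = 0 points.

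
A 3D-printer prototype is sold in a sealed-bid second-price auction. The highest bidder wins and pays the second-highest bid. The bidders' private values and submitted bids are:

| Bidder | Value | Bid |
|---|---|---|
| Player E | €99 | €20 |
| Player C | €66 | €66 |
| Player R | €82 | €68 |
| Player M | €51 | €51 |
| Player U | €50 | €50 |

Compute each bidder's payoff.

Player E €0, Player C €0, Player R €16, Player M €0, Player U €0.

Sorted high to low: Player R €68, then Player C €66, then Player M €51, then Player U €50, then Player E €20.
Player R has the top bid and wins; the price is the second-highest bid, €66.
Player R's payoff = €82 − €66 = €16. All other bidders lose, so their payoff is 0.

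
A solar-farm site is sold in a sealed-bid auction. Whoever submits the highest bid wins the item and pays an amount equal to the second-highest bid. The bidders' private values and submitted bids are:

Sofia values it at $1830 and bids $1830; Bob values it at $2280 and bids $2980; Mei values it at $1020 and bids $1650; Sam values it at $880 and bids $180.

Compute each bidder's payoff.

Sorted high to low: Bob $2980, then Sofia $1830, then Mei $1650, then Sam $180.
Bob has the top bid and wins; the price is the second-highest bid, $1830.
Bob's payoff = $2280 − $1830 = $450. All other bidders lose, so their payoff is 0.

Sofia $0, Bob $450, Mei $0, Sam $0.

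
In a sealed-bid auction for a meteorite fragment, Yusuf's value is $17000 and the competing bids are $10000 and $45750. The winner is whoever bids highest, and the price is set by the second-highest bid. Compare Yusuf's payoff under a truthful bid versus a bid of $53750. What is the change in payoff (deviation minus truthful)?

Payoff change: -$28750.

The highest competing bid is $45750.
Bidding truthfully at $17000: the top bid is $45750 (a rival), so Yusuf loses. Payoff = $0.
Bidding $53750: Yusuf has the top bid, wins, and pays the second-highest bid $45750. Payoff = $17000 − $45750 = -$28750.
Change = -$28750 − $0 = -$28750.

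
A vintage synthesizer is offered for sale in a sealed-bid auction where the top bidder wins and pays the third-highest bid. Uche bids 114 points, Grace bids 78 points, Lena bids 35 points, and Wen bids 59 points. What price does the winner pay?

Ordered from highest: Uche 114 points > Grace 78 points > Wen 59 points > Lena 35 points.
Uche is the highest bidder, so Uche wins.
Under the third-price rule, the price is the third-highest bid: 59 points.

Price paid: 59 points.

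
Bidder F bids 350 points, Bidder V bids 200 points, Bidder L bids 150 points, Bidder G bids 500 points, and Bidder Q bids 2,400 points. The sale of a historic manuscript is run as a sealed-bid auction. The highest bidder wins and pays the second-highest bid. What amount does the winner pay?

Sorted high to low: Bidder Q 2,400 points, then Bidder G 500 points, then Bidder F 350 points, then Bidder V 200 points, then Bidder L 150 points.
Bidder Q has the highest bid, so Bidder Q wins.
The second-highest bid is 500 points, so that is what Bidder Q pays.

Price paid: 500 points.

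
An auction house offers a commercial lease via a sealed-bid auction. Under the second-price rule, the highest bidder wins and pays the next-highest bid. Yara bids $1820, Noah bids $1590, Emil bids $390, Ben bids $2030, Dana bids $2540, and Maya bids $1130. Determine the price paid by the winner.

The winner pays $2030.

Ranking the bids: Dana $2540, then Ben $2030, then Yara $1820, then Noah $1590, then Maya $1130, then Emil $390.
Dana has the highest bid, so Dana wins.
The second-highest bid is $2030, so that is what Dana pays.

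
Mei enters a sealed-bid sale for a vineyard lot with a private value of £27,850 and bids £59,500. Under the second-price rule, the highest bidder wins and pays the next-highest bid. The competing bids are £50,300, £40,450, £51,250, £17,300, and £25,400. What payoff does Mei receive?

Highest competing bid: £51,250.
Mei's bid £59,500 is the highest overall, so Mei wins and pays the second-highest bid, £51,250.
Payoff = value − price = £27,850 − £51,250 = -£23,400.
Overbidding won the item at a price above value — truthful bidding would have avoided this loss.

-£23,400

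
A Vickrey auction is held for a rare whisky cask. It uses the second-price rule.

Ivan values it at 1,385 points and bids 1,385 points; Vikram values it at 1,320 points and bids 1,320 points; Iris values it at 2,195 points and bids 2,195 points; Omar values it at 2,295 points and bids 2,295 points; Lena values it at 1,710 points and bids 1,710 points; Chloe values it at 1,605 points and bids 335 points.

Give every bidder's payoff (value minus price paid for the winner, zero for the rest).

Bids in descending order: Omar 2,295 points > Iris 2,195 points > Lena 1,710 points > Ivan 1,385 points > Vikram 1,320 points > Chloe 335 points.
Omar has the top bid and wins; the price is the second-highest bid, 2,195 points.
Omar's payoff = 2,295 points − 2,195 points = 100 points. All other bidders lose, so their payoff is 0.

Payoffs: Ivan 0 points, Vikram 0 points, Iris 0 points, Omar 100 points, Lena 0 points, Chloe 0 points.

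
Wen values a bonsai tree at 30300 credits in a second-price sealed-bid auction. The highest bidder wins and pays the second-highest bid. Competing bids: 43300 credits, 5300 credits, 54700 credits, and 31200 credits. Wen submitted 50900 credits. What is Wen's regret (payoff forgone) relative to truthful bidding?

0 credits

The highest competing bid is 54700 credits.
Bidding truthfully at 30300 credits: the top bid is 54700 credits (a rival), so Wen loses. Payoff = 0 credits.
Bidding 50900 credits: the top bid is 54700 credits (a rival), so Wen loses. Payoff = 0 credits.
Regret = truthful payoff − actual payoff = 0 credits − 0 credits = 0 credits.
The bid only affects whether you win, not the price — here both bids land on the same side of the top rival bid, so the deviation is payoff-neutral.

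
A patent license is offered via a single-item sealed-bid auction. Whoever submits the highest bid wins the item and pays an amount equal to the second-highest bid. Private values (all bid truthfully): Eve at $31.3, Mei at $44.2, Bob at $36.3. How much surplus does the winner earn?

Winner's surplus: $7.9.

Ranking the bids: Mei $44.2, then Bob $36.3, then Eve $31.3.
Mei wins with the top bid and pays the second-highest, $36.3.
Surplus = $44.2 − $36.3 = $7.9.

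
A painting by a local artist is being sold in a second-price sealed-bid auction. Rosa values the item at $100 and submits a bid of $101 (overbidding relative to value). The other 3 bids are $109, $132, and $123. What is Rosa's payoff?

Rosa's payoff: $0.

Highest competing bid: $132.
Rosa's bid $101 is not the highest, so Rosa loses, pays nothing, and earns zero payoff.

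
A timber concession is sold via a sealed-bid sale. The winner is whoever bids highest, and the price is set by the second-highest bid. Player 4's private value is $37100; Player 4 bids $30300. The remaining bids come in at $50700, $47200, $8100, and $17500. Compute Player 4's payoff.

$0

Highest competing bid: $50700.
Player 4's bid $30300 is not the highest, so Player 4 loses, pays nothing, and earns zero payoff.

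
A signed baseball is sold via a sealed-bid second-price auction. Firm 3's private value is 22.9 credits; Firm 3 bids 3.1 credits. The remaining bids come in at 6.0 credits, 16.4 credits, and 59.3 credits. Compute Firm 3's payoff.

0.0 credits

Highest competing bid: 59.3 credits.
Firm 3's bid 3.1 credits is not the highest, so Firm 3 loses, pays nothing, and earns zero payoff.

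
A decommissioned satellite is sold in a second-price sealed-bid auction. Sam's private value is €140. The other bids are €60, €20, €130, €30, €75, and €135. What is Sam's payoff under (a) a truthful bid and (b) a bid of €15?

The highest competing bid is €135.
Bidding truthfully at €140: Sam has the top bid, wins, and pays the second-highest bid €135. Payoff = €140 − €135 = €5.
Bidding €15: the top bid is €135 (a rival), so Sam loses. Payoff = €0.

Truthful: €5; alternative: €0.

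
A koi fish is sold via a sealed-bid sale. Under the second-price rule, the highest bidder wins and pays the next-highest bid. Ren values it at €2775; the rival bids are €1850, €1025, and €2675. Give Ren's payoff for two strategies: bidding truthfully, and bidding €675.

(a) €100  (b) €0

The highest competing bid is €2675.
Bidding truthfully at €2775: Ren has the top bid, wins, and pays the second-highest bid €2675. Payoff = €2775 − €2675 = €100.
Bidding €675: the top bid is €2675 (a rival), so Ren loses. Payoff = €0.
Deviating from a truthful bid can only lose payoff in a second-price auction — never gain.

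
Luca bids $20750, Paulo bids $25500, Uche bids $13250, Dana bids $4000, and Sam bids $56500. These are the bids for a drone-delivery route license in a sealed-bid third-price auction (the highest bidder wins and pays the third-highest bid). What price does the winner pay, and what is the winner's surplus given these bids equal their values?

Ranking the bids: Sam $56500 > Paulo $25500 > Luca $20750 > Uche $13250 > Dana $4000.
Sam is the highest bidder, so Sam wins.
Under the third-price rule, the price is the third-highest bid: $20750.
Surplus = $56500 − $20750 = $35750.

The winner pays $20750 for a surplus of $35750.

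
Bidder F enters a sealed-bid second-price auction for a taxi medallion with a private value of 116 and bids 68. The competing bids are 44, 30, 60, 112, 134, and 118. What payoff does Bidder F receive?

Bidder F's payoff: 0.

Highest competing bid: 134.
Bidder F's bid 68 is not the highest, so Bidder F loses, pays nothing, and earns zero payoff.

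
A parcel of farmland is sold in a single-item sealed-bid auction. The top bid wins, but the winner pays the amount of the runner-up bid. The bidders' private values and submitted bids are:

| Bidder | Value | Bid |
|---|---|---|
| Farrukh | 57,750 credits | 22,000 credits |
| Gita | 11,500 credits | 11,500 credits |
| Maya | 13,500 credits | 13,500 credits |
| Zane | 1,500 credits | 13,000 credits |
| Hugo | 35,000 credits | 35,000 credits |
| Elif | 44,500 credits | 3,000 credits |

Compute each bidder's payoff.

Ranking the bids: Hugo 35,000 credits, then Farrukh 22,000 credits, then Maya 13,500 credits, then Zane 13,000 credits, then Gita 11,500 credits, then Elif 3,000 credits.
Hugo has the top bid and wins; the price is the second-highest bid, 22,000 credits.
Hugo's payoff = 35,000 credits − 22,000 credits = 13,000 credits. All other bidders lose, so their payoff is 0.

Farrukh 0 credits, Gita 0 credits, Maya 0 credits, Zane 0 credits, Hugo 13,000 credits, Elif 0 credits.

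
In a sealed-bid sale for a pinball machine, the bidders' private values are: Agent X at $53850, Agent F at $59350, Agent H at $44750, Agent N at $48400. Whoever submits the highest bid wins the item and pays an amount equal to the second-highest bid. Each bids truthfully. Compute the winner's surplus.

$5500

Ordered from highest: Agent F $59350, then Agent X $53850, then Agent N $48400, then Agent H $44750.
Agent F wins with the top bid and pays the second-highest, $53850.
Surplus = $59350 − $53850 = $5500.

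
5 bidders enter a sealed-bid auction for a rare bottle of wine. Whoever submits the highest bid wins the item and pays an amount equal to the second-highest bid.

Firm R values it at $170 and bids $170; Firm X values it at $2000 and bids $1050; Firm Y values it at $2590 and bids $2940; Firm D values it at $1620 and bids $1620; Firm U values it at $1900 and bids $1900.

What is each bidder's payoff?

Bids in descending order: Firm Y $2940 > Firm U $1900 > Firm D $1620 > Firm X $1050 > Firm R $170.
Firm Y has the top bid and wins; the price is the second-highest bid, $1900.
Firm Y's payoff = $2590 − $1900 = $690. All other bidders lose, so their payoff is 0.

Firm R $0, Firm X $0, Firm Y $690, Firm D $0, Firm U $0.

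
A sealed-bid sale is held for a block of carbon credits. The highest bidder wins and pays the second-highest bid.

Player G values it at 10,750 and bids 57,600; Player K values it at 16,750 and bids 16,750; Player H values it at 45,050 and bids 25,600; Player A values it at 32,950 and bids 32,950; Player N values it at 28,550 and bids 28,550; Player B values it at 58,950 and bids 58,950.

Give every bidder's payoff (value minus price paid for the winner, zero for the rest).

Payoffs: Player G 0, Player K 0, Player H 0, Player A 0, Player N 0, Player B 1,350.

Bids in descending order: Player B 58,950 > Player G 57,600 > Player A 32,950 > Player N 28,550 > Player H 25,600 > Player K 16,750.
Player B has the top bid and wins; the price is the second-highest bid, 57,600.
Player B's payoff = 58,950 − 57,600 = 1,350. All other bidders lose, so their payoff is 0.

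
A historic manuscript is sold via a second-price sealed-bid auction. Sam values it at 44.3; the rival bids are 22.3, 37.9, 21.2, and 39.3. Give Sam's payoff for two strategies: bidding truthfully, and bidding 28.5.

The highest competing bid is 39.3.
Bidding truthfully at 44.3: Sam has the top bid, wins, and pays the second-highest bid 39.3. Payoff = 44.3 − 39.3 = 5.0.
Bidding 28.5: the top bid is 39.3 (a rival), so Sam loses. Payoff = 0.0.

Truthful: 5.0; alternative: 0.0.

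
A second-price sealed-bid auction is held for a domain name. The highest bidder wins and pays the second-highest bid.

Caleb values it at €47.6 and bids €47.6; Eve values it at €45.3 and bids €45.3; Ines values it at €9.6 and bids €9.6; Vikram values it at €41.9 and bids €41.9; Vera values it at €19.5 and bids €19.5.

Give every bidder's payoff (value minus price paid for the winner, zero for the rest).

Sorted high to low: Caleb €47.6; Eve €45.3; Vikram €41.9; Vera €19.5; Ines €9.6.
Caleb has the top bid and wins; the price is the second-highest bid, €45.3.
Caleb's payoff = €47.6 − €45.3 = €2.3. All other bidders lose, so their payoff is 0.

Payoffs: Caleb €2.3, Eve €0.0, Ines €0.0, Vikram €0.0, Vera €0.0.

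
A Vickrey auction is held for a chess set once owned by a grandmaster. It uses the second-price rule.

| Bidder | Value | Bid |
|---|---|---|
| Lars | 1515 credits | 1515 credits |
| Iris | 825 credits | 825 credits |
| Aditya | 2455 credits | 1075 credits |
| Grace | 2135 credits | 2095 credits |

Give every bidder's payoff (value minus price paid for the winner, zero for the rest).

Sorted high to low: Grace 2095 credits > Lars 1515 credits > Aditya 1075 credits > Iris 825 credits.
Grace has the top bid and wins; the price is the second-highest bid, 1515 credits.
Grace's payoff = 2135 credits − 1515 credits = 620 credits. All other bidders lose, so their payoff is 0.

Lars 0 credits, Iris 0 credits, Aditya 0 credits, Grace 620 credits.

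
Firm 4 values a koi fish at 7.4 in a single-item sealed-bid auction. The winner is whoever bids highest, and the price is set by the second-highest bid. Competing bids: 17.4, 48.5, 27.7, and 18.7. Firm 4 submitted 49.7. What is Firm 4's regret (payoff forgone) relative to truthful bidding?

The highest competing bid is 48.5.
Bidding truthfully at 7.4: the top bid is 48.5 (a rival), so Firm 4 loses. Payoff = 0.0.
Bidding 49.7: Firm 4 has the top bid, wins, and pays the second-highest bid 48.5. Payoff = 7.4 − 48.5 = -41.1.
Regret = truthful payoff − actual payoff = 0.0 − -41.1 = 41.1.

Payoff forgone: 41.1.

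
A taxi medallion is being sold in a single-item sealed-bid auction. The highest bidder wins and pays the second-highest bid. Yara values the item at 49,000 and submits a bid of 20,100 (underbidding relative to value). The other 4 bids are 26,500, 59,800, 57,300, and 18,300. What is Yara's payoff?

Payoff = 0.

Highest competing bid: 59,800.
Yara's bid 20,100 is not the highest, so Yara loses, pays nothing, and earns zero payoff.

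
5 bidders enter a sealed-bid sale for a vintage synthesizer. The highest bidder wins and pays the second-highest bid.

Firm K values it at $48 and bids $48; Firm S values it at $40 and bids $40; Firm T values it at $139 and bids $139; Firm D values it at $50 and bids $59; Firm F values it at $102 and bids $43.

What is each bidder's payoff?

Firm K $0, Firm S $0, Firm T $80, Firm D $0, Firm F $0.

Bids in descending order: Firm T $139, then Firm D $59, then Firm K $48, then Firm F $43, then Firm S $40.
Firm T has the top bid and wins; the price is the second-highest bid, $59.
Firm T's payoff = $139 − $59 = $80. All other bidders lose, so their payoff is 0.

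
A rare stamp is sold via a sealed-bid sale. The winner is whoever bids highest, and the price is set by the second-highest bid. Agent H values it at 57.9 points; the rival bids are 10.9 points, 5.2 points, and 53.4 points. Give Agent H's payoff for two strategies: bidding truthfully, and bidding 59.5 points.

(a) 4.5 points  (b) 4.5 points

The highest competing bid is 53.4 points.
Bidding truthfully at 57.9 points: Agent H has the top bid, wins, and pays the second-highest bid 53.4 points. Payoff = 57.9 points − 53.4 points = 4.5 points.
Bidding 59.5 points: Agent H has the top bid, wins, and pays the second-highest bid 53.4 points. Payoff = 57.9 points − 53.4 points = 4.5 points.
The bid only affects whether you win, not the price — here both bids land on the same side of the top rival bid, so the deviation is payoff-neutral.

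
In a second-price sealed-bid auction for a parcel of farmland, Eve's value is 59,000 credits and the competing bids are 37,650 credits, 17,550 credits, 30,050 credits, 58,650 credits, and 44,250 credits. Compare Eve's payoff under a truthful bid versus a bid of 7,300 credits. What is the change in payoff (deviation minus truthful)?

The highest competing bid is 58,650 credits.
Bidding truthfully at 59,000 credits: Eve has the top bid, wins, and pays the second-highest bid 58,650 credits. Payoff = 59,000 credits − 58,650 credits = 350 credits.
Bidding 7,300 credits: the top bid is 58,650 credits (a rival), so Eve loses. Payoff = 0 credits.
Change = 0 credits − 350 credits = -350 credits.
This is the dominant-strategy logic: truthful bidding weakly beats any alternative.

Payoff change: -350 credits.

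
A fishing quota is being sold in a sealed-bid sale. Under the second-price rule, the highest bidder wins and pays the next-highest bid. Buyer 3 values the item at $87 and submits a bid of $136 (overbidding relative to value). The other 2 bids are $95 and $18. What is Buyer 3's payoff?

Highest competing bid: $95.
Buyer 3's bid $136 is the highest overall, so Buyer 3 wins and pays the second-highest bid, $95.
Payoff = value − price = $87 − $95 = -$8.

-$8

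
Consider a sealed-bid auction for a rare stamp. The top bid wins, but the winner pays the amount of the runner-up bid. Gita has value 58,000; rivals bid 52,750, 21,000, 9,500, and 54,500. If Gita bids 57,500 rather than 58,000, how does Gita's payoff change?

The highest competing bid is 54,500.
Bidding truthfully at 58,000: Gita has the top bid, wins, and pays the second-highest bid 54,500. Payoff = 58,000 − 54,500 = 3,500.
Bidding 57,500: Gita has the top bid, wins, and pays the second-highest bid 54,500. Payoff = 58,000 − 54,500 = 3,500.
Change = 3,500 − 3,500 = 0.
The bid only affects whether you win, not the price — here both bids land on the same side of the top rival bid, so the deviation is payoff-neutral.

Payoff change: 0.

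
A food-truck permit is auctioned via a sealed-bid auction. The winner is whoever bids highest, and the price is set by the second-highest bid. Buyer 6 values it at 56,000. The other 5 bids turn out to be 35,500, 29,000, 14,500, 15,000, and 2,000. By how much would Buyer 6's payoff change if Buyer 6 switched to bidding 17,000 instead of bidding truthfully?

Payoff change: -20,500.

The highest competing bid is 35,500.
Bidding truthfully at 56,000: Buyer 6 has the top bid, wins, and pays the second-highest bid 35,500. Payoff = 56,000 − 35,500 = 20,500.
Bidding 17,000: the top bid is 35,500 (a rival), so Buyer 6 loses. Payoff = 0.
Change = 0 − 20,500 = -20,500.
Deviating from a truthful bid can only lose payoff in a second-price auction — never gain.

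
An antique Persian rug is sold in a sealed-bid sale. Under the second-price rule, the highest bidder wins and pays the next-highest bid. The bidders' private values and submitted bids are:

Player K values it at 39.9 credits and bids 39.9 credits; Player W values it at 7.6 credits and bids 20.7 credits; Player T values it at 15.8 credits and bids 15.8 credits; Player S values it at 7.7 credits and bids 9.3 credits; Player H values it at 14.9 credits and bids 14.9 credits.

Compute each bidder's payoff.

Ranking the bids: Player K 39.9 credits; Player W 20.7 credits; Player T 15.8 credits; Player H 14.9 credits; Player S 9.3 credits.
Player K has the top bid and wins; the price is the second-highest bid, 20.7 credits.
Player K's payoff = 39.9 credits − 20.7 credits = 19.2 credits. All other bidders lose, so their payoff is 0.

Player K 19.2 credits, Player W 0.0 credits, Player T 0.0 credits, Player S 0.0 credits, Player H 0.0 credits.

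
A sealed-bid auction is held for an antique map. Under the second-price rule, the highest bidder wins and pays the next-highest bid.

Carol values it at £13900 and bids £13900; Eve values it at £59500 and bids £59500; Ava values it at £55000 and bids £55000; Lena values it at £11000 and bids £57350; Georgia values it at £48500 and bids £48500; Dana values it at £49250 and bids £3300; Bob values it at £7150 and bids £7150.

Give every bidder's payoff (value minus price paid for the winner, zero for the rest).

Carol £0, Eve £2150, Ava £0, Lena £0, Georgia £0, Dana £0, Bob £0.

Ordered from highest: Eve £59500; Lena £57350; Ava £55000; Georgia £48500; Carol £13900; Bob £7150; Dana £3300.
Eve has the top bid and wins; the price is the second-highest bid, £57350.
Eve's payoff = £59500 − £57350 = £2150. All other bidders lose, so their payoff is 0.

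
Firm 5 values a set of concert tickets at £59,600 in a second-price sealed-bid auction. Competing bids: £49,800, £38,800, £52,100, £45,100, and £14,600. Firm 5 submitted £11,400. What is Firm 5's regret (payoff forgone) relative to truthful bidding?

Payoff forgone: £7,500.

The highest competing bid is £52,100.
Bidding truthfully at £59,600: Firm 5 has the top bid, wins, and pays the second-highest bid £52,100. Payoff = £59,600 − £52,100 = £7,500.
Bidding £11,400: the top bid is £52,100 (a rival), so Firm 5 loses. Payoff = £0.
Regret = truthful payoff − actual payoff = £7,500 − £0 = £7,500.
This is the dominant-strategy logic: truthful bidding weakly beats any alternative.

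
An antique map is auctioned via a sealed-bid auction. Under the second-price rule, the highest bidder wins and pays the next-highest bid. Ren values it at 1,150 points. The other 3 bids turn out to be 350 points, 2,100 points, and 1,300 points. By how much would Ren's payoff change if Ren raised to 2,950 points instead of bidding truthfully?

The highest competing bid is 2,100 points.
Bidding truthfully at 1,150 points: the top bid is 2,100 points (a rival), so Ren loses. Payoff = 0 points.
Bidding 2,950 points: Ren has the top bid, wins, and pays the second-highest bid 2,100 points. Payoff = 1,150 points − 2,100 points = -950 points.
Change = -950 points − 0 points = -950 points.

-950 points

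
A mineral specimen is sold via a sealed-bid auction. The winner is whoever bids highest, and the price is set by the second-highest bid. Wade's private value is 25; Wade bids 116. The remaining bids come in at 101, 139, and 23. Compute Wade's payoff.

Highest competing bid: 139.
Wade's bid 116 is not the highest, so Wade loses, pays nothing, and earns zero payoff.

Wade's payoff: 0.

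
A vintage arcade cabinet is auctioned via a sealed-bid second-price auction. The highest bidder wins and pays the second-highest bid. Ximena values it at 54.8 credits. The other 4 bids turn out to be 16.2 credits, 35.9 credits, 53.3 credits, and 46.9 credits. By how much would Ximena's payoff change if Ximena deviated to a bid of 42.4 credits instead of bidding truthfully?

Change in payoff: -1.5 credits.

The highest competing bid is 53.3 credits.
Bidding truthfully at 54.8 credits: Ximena has the top bid, wins, and pays the second-highest bid 53.3 credits. Payoff = 54.8 credits − 53.3 credits = 1.5 credits.
Bidding 42.4 credits: the top bid is 53.3 credits (a rival), so Ximena loses. Payoff = 0.0 credits.
Change = 0.0 credits − 1.5 credits = -1.5 credits.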